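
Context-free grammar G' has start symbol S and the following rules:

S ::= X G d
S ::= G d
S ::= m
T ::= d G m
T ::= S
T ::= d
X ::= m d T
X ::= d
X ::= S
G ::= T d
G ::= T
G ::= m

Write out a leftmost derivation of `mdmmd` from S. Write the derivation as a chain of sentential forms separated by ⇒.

S ⇒ XGd   [S ::= X G d]
XGd ⇒ SGd   [X ::= S]
SGd ⇒ mGd   [S ::= m]
mGd ⇒ mTd   [G ::= T]
mTd ⇒ mdGmd   [T ::= d G m]
mdGmd ⇒ mdmmd   [G ::= m]

S⇒XGd⇒SGd⇒mGd⇒mTd⇒mdGmd⇒mdmmd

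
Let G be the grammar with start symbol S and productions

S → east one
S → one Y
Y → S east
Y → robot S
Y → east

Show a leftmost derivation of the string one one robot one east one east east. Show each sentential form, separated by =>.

S => one Y => one S east => one one Y east => one one robot S east => one one robot one Y east => one one robot one S east east => one one robot one east one east east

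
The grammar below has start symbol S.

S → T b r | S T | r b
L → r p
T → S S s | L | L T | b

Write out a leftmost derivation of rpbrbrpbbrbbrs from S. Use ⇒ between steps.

S⇒ST⇒STT⇒TbrTT⇒LbrTT⇒rpbrTT⇒rpbrbT⇒rpbrbSSs⇒rpbrbTbrSs⇒rpbrbLTbrSs⇒rpbrbrpTbrSs⇒rpbrbrpbbrSs⇒rpbrbrpbbrTbrs⇒rpbrbrpbbrbbrs

S ⇒ ST   [S → S T]
ST ⇒ STT   [S → S T]
STT ⇒ TbrTT   [S → T b r]
TbrTT ⇒ LbrTT   [T → L]
LbrTT ⇒ rpbrTT   [L → r p]
rpbrTT ⇒ rpbrbT   [T → b]
rpbrbT ⇒ rpbrbSSs   [T → S S s]
rpbrbSSs ⇒ rpbrbTbrSs   [S → T b r]
rpbrbTbrSs ⇒ rpbrbLTbrSs   [T → L T]
rpbrbLTbrSs ⇒ rpbrbrpTbrSs   [L → r p]
rpbrbrpTbrSs ⇒ rpbrbrpbbrSs   [T → b]
rpbrbrpbbrSs ⇒ rpbrbrpbbrTbrs   [S → T b r]
rpbrbrpbbrTbrs ⇒ rpbrbrpbbrbbrs   [T → b]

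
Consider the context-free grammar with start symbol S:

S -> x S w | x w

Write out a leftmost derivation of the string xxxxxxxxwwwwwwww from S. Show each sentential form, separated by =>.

S => xSw => xxSww => xxxSwww => xxxxSwwww => xxxxxSwwwww => xxxxxxSwwwwww => xxxxxxxSwwwwwww => xxxxxxxxwwwwwwww

S => xSw   [S -> x S w]
xSw => xxSww   [S -> x S w]
xxSww => xxxSwww   [S -> x S w]
xxxSwww => xxxxSwwww   [S -> x S w]
xxxxSwwww => xxxxxSwwwww   [S -> x S w]
xxxxxSwwwww => xxxxxxSwwwwww   [S -> x S w]
xxxxxxSwwwwww => xxxxxxxSwwwwwww   [S -> x S w]
xxxxxxxSwwwwwww => xxxxxxxxwwwwwwww   [S -> x w]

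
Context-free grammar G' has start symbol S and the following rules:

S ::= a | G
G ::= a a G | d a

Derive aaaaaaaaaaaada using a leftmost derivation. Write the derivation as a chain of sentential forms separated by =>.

S => G => aaG => aaaaG => aaaaaaG => aaaaaaaaG => aaaaaaaaaaG => aaaaaaaaaaaaG => aaaaaaaaaaaada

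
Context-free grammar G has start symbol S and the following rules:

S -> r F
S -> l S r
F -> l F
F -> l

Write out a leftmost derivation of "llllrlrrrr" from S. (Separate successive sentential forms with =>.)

S=>lSr=>llSrr=>lllSrrr=>llllSrrrr=>llllrFrrrr=>llllrlrrrr

S => lSr   [S -> l S r]
lSr => llSrr   [S -> l S r]
llSrr => lllSrrr   [S -> l S r]
lllSrrr => llllSrrrr   [S -> l S r]
llllSrrrr => llllrFrrrr   [S -> r F]
llllrFrrrr => llllrlrrrr   [F -> l]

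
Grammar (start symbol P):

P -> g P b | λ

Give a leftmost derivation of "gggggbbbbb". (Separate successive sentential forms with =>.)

P => gPb   [P -> g P b]
gPb => ggPbb   [P -> g P b]
ggPbb => gggPbbb   [P -> g P b]
gggPbbb => ggggPbbbb   [P -> g P b]
ggggPbbbb => gggggPbbbbb   [P -> g P b]
gggggPbbbbb => gggggbbbbb   [P -> λ]

P=>gPb=>ggPbb=>gggPbbb=>ggggPbbbb=>gggggPbbbbb=>gggggbbbbb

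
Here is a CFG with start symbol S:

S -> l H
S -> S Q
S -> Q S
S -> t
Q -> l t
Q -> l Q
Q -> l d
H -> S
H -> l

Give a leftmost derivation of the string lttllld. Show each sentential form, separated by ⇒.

S ⇒ SQ ⇒ QSQ ⇒ ltSQ ⇒ lttQ ⇒ lttlQ ⇒ lttllQ ⇒ lttllld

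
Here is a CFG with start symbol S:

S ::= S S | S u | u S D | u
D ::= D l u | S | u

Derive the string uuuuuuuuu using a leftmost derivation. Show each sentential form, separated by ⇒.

S ⇒ uSD   [S ::= u S D]
uSD ⇒ uuSDD   [S ::= u S D]
uuSDD ⇒ uuSSDD   [S ::= S S]
uuSSDD ⇒ uuSuSDD   [S ::= S u]
uuSuSDD ⇒ uuuSDuSDD   [S ::= u S D]
uuuSDuSDD ⇒ uuuuDuSDD   [S ::= u]
uuuuDuSDD ⇒ uuuuuuSDD   [D ::= u]
uuuuuuSDD ⇒ uuuuuuuDD   [S ::= u]
uuuuuuuDD ⇒ uuuuuuuuD   [D ::= u]
uuuuuuuuD ⇒ uuuuuuuuu   [D ::= u]

S⇒uSD⇒uuSDD⇒uuSSDD⇒uuSuSDD⇒uuuSDuSDD⇒uuuuDuSDD⇒uuuuuuSDD⇒uuuuuuuDD⇒uuuuuuuuD⇒uuuuuuuuu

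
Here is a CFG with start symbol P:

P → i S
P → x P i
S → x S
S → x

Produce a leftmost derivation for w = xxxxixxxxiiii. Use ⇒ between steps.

P ⇒ xPi ⇒ xxPii ⇒ xxxPiii ⇒ xxxxPiiii ⇒ xxxxiSiiii ⇒ xxxxixSiiii ⇒ xxxxixxSiiii ⇒ xxxxixxxSiiii ⇒ xxxxixxxxiiii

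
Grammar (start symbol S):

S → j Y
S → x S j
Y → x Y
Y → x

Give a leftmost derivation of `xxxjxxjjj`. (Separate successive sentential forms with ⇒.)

S⇒xSj⇒xxSjj⇒xxxSjjj⇒xxxjYjjj⇒xxxjxYjjj⇒xxxjxxjjj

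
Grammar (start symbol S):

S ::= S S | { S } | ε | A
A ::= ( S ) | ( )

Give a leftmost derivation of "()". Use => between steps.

S => A => (S) => ()

S => A   [S ::= A]
A => (S)   [A ::= ( S )]
(S) => ()   [S ::= ε]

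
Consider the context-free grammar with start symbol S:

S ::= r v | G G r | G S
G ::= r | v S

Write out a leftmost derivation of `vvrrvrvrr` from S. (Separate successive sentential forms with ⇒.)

S⇒GGr⇒vSGr⇒vGSGr⇒vvSSGr⇒vvGSSGr⇒vvrSSGr⇒vvrrvSGr⇒vvrrvrvGr⇒vvrrvrvrr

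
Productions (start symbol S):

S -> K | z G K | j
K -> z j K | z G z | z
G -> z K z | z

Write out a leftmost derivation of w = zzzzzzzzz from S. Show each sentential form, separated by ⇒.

S ⇒ zGK   [S -> z G K]
zGK ⇒ zzK   [G -> z]
zzK ⇒ zzzGz   [K -> z G z]
zzzGz ⇒ zzzzKzz   [G -> z K z]
zzzzKzz ⇒ zzzzzGzzz   [K -> z G z]
zzzzzGzzz ⇒ zzzzzzzzz   [G -> z]

S ⇒ zGK ⇒ zzK ⇒ zzzGz ⇒ zzzzKzz ⇒ zzzzzGzzz ⇒ zzzzzzzzz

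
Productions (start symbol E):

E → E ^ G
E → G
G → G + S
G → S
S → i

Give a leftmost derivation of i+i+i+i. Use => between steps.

E => G => G+S => G+S+S => G+S+S+S => S+S+S+S => i+S+S+S => i+i+S+S => i+i+i+S => i+i+i+i

E => G   [E → G]
G => G+S   [G → G + S]
G+S => G+S+S   [G → G + S]
G+S+S => G+S+S+S   [G → G + S]
G+S+S+S => S+S+S+S   [G → S]
S+S+S+S => i+S+S+S   [S → i]
i+S+S+S => i+i+S+S   [S → i]
i+i+S+S => i+i+i+S   [S → i]
i+i+i+S => i+i+i+i   [S → i]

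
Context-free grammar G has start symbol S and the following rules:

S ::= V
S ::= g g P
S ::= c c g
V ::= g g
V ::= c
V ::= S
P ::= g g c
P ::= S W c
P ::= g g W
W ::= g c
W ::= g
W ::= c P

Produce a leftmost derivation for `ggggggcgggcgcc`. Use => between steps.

S=>ggP=>ggSWc=>ggggPWc=>ggggSWcWc=>ggggVWcWc=>ggggggWcWc=>ggggggcPcWc=>ggggggcggWcWc=>ggggggcgggcWc=>ggggggcgggcgcc

S => ggP   [S ::= g g P]
ggP => ggSWc   [P ::= S W c]
ggSWc => ggggPWc   [S ::= g g P]
ggggPWc => ggggSWcWc   [P ::= S W c]
ggggSWcWc => ggggVWcWc   [S ::= V]
ggggVWcWc => ggggggWcWc   [V ::= g g]
ggggggWcWc => ggggggcPcWc   [W ::= c P]
ggggggcPcWc => ggggggcggWcWc   [P ::= g g W]
ggggggcggWcWc => ggggggcgggcWc   [W ::= g]
ggggggcgggcWc => ggggggcgggcgcc   [W ::= g c]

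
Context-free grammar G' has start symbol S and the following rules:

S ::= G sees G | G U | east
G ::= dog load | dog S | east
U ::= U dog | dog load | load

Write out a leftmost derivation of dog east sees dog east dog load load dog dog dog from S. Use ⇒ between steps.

S ⇒ G U ⇒ dog S U ⇒ dog G sees G U ⇒ dog east sees G U ⇒ dog east sees dog S U ⇒ dog east sees dog G U U ⇒ dog east sees dog east U U ⇒ dog east sees dog east dog load U ⇒ dog east sees dog east dog load U dog ⇒ dog east sees dog east dog load U dog dog ⇒ dog east sees dog east dog load U dog dog dog ⇒ dog east sees dog east dog load load dog dog dog

S ⇒ G U   [S ::= G U]
G U ⇒ dog S U   [G ::= dog S]
dog S U ⇒ dog G sees G U   [S ::= G sees G]
dog G sees G U ⇒ dog east sees G U   [G ::= east]
dog east sees G U ⇒ dog east sees dog S U   [G ::= dog S]
dog east sees dog S U ⇒ dog east sees dog G U U   [S ::= G U]
dog east sees dog G U U ⇒ dog east sees dog east U U   [G ::= east]
dog east sees dog east U U ⇒ dog east sees dog east dog load U   [U ::= dog load]
dog east sees dog east dog load U ⇒ dog east sees dog east dog load U dog   [U ::= U dog]
dog east sees dog east dog load U dog ⇒ dog east sees dog east dog load U dog dog   [U ::= U dog]
dog east sees dog east dog load U dog dog ⇒ dog east sees dog east dog load U dog dog dog   [U ::= U dog]
dog east sees dog east dog load U dog dog dog ⇒ dog east sees dog east dog load load dog dog dog   [U ::= load]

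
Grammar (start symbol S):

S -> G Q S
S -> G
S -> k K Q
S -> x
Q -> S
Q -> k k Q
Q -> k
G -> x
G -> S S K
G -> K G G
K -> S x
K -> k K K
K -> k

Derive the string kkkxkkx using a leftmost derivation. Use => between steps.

S => GQS   [S -> G Q S]
GQS => SSKQS   [G -> S S K]
SSKQS => kKQSKQS   [S -> k K Q]
kKQSKQS => kkQSKQS   [K -> k]
kkQSKQS => kkkSKQS   [Q -> k]
kkkSKQS => kkkxKQS   [S -> x]
kkkxKQS => kkkxkQS   [K -> k]
kkkxkQS => kkkxkkS   [Q -> k]
kkkxkkS => kkkxkkx   [S -> x]

S => GQS => SSKQS => kKQSKQS => kkQSKQS => kkkSKQS => kkkxKQS => kkkxkQS => kkkxkkS => kkkxkkx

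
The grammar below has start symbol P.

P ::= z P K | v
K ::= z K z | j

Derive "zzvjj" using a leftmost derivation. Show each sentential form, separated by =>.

P => zPK   [P ::= z P K]
zPK => zzPKK   [P ::= z P K]
zzPKK => zzvKK   [P ::= v]
zzvKK => zzvjK   [K ::= j]
zzvjK => zzvjj   [K ::= j]

P => zPK => zzPKK => zzvKK => zzvjK => zzvjj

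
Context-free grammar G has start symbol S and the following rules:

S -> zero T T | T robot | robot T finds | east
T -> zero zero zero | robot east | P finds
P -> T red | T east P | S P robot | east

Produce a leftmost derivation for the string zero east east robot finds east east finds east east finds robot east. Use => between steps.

S => zero T T   [S -> zero T T]
zero T T => zero P finds T   [T -> P finds]
zero P finds T => zero T east P finds T   [P -> T east P]
zero T east P finds T => zero P finds east P finds T   [T -> P finds]
zero P finds east P finds T => zero T east P finds east P finds T   [P -> T east P]
zero T east P finds east P finds T => zero P finds east P finds east P finds T   [T -> P finds]
zero P finds east P finds east P finds T => zero S P robot finds east P finds east P finds T   [P -> S P robot]
zero S P robot finds east P finds east P finds T => zero east P robot finds east P finds east P finds T   [S -> east]
zero east P robot finds east P finds east P finds T => zero east east robot finds east P finds east P finds T   [P -> east]
zero east east robot finds east P finds east P finds T => zero east east robot finds east east finds east P finds T   [P -> east]
zero east east robot finds east east finds east P finds T => zero east east robot finds east east finds east east finds T   [P -> east]
zero east east robot finds east east finds east east finds T => zero east east robot finds east east finds east east finds robot east   [T -> robot east]

S => zero T T => zero P finds T => zero T east P finds T => zero P finds east P finds T => zero T east P finds east P finds T => zero P finds east P finds east P finds T => zero S P robot finds east P finds east P finds T => zero east P robot finds east P finds east P finds T => zero east east robot finds east P finds east P finds T => zero east east robot finds east east finds east P finds T => zero east east robot finds east east finds east east finds T => zero east east robot finds east east finds east east finds robot east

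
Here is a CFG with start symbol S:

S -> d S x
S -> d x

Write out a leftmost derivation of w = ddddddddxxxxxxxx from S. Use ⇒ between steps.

S ⇒ dSx ⇒ ddSxx ⇒ dddSxxx ⇒ ddddSxxxx ⇒ dddddSxxxxx ⇒ ddddddSxxxxxx ⇒ dddddddSxxxxxxx ⇒ ddddddddxxxxxxxx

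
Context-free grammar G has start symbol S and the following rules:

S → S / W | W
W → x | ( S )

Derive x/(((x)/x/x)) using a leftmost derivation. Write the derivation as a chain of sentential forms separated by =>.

S => S/W   [S → S / W]
S/W => W/W   [S → W]
W/W => x/W   [W → x]
x/W => x/(S)   [W → ( S )]
x/(S) => x/(W)   [S → W]
x/(W) => x/((S))   [W → ( S )]
x/((S)) => x/((S/W))   [S → S / W]
x/((S/W)) => x/((S/W/W))   [S → S / W]
x/((S/W/W)) => x/((W/W/W))   [S → W]
x/((W/W/W)) => x/(((S)/W/W))   [W → ( S )]
x/(((S)/W/W)) => x/(((W)/W/W))   [S → W]
x/(((W)/W/W)) => x/(((x)/W/W))   [W → x]
x/(((x)/W/W)) => x/(((x)/x/W))   [W → x]
x/(((x)/x/W)) => x/(((x)/x/x))   [W → x]

S=>S/W=>W/W=>x/W=>x/(S)=>x/(W)=>x/((S))=>x/((S/W))=>x/((S/W/W))=>x/((W/W/W))=>x/(((S)/W/W))=>x/(((W)/W/W))=>x/(((x)/W/W))=>x/(((x)/x/W))=>x/(((x)/x/x))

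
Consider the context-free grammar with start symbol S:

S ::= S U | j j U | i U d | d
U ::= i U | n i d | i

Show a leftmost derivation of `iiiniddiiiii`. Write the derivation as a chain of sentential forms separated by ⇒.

S ⇒ SU   [S ::= S U]
SU ⇒ iUdU   [S ::= i U d]
iUdU ⇒ iiUdU   [U ::= i U]
iiUdU ⇒ iiiUdU   [U ::= i U]
iiiUdU ⇒ iiiniddU   [U ::= n i d]
iiiniddU ⇒ iiiniddiU   [U ::= i U]
iiiniddiU ⇒ iiiniddiiU   [U ::= i U]
iiiniddiiU ⇒ iiiniddiiiU   [U ::= i U]
iiiniddiiiU ⇒ iiiniddiiiiU   [U ::= i U]
iiiniddiiiiU ⇒ iiiniddiiiii   [U ::= i]

S ⇒ SU ⇒ iUdU ⇒ iiUdU ⇒ iiiUdU ⇒ iiiniddU ⇒ iiiniddiU ⇒ iiiniddiiU ⇒ iiiniddiiiU ⇒ iiiniddiiiiU ⇒ iiiniddiiiii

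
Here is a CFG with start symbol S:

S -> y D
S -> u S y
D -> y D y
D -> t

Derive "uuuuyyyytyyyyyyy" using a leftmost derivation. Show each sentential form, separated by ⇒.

S ⇒ uSy   [S -> u S y]
uSy ⇒ uuSyy   [S -> u S y]
uuSyy ⇒ uuuSyyy   [S -> u S y]
uuuSyyy ⇒ uuuuSyyyy   [S -> u S y]
uuuuSyyyy ⇒ uuuuyDyyyy   [S -> y D]
uuuuyDyyyy ⇒ uuuuyyDyyyyy   [D -> y D y]
uuuuyyDyyyyy ⇒ uuuuyyyDyyyyyy   [D -> y D y]
uuuuyyyDyyyyyy ⇒ uuuuyyyyDyyyyyyy   [D -> y D y]
uuuuyyyyDyyyyyyy ⇒ uuuuyyyytyyyyyyy   [D -> t]

S⇒uSy⇒uuSyy⇒uuuSyyy⇒uuuuSyyyy⇒uuuuyDyyyy⇒uuuuyyDyyyyy⇒uuuuyyyDyyyyyy⇒uuuuyyyyDyyyyyyy⇒uuuuyyyytyyyyyyy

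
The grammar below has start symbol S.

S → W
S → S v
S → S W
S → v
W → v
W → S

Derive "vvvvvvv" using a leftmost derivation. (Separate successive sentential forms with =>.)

S => Sv => Svv => SWvv => SvWvv => vvWvv => vvSvv => vvSWvv => vvSvWvv => vvvvWvv => vvvvvvv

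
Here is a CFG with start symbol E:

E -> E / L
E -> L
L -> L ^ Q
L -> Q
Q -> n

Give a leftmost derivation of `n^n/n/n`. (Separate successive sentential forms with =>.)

E => E/L   [E -> E / L]
E/L => E/L/L   [E -> E / L]
E/L/L => L/L/L   [E -> L]
L/L/L => L^Q/L/L   [L -> L ^ Q]
L^Q/L/L => Q^Q/L/L   [L -> Q]
Q^Q/L/L => n^Q/L/L   [Q -> n]
n^Q/L/L => n^n/L/L   [Q -> n]
n^n/L/L => n^n/Q/L   [L -> Q]
n^n/Q/L => n^n/n/L   [Q -> n]
n^n/n/L => n^n/n/Q   [L -> Q]
n^n/n/Q => n^n/n/n   [Q -> n]

E => E/L => E/L/L => L/L/L => L^Q/L/L => Q^Q/L/L => n^Q/L/L => n^n/L/L => n^n/Q/L => n^n/n/L => n^n/n/Q => n^n/n/n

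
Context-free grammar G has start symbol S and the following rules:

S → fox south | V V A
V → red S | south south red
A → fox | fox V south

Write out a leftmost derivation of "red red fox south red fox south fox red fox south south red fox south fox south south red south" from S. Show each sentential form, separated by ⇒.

S ⇒ V V A ⇒ red S V A ⇒ red V V A V A ⇒ red red S V A V A ⇒ red red fox south V A V A ⇒ red red fox south red S A V A ⇒ red red fox south red fox south A V A ⇒ red red fox south red fox south fox V south V A ⇒ red red fox south red fox south fox red S south V A ⇒ red red fox south red fox south fox red fox south south V A ⇒ red red fox south red fox south fox red fox south south red S A ⇒ red red fox south red fox south fox red fox south south red fox south A ⇒ red red fox south red fox south fox red fox south south red fox south fox V south ⇒ red red fox south red fox south fox red fox south south red fox south fox south south red south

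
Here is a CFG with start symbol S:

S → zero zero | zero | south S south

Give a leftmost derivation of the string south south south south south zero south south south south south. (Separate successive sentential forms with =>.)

S => south S south => south south S south south => south south south S south south south => south south south south S south south south south => south south south south south S south south south south south => south south south south south zero south south south south south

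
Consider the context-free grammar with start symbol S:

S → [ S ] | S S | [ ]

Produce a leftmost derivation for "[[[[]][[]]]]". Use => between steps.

S => [S]   [S → [ S ]]
[S] => [[S]]   [S → [ S ]]
[[S]] => [[SS]]   [S → S S]
[[SS]] => [[[S]S]]   [S → [ S ]]
[[[S]S]] => [[[[]]S]]   [S → [ ]]
[[[[]]S]] => [[[[]][S]]]   [S → [ S ]]
[[[[]][S]]] => [[[[]][[]]]]   [S → [ ]]

S=>[S]=>[[S]]=>[[SS]]=>[[[S]S]]=>[[[[]]S]]=>[[[[]][S]]]=>[[[[]][[]]]]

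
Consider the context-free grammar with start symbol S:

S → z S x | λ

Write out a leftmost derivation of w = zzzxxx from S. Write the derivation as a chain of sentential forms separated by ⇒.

S ⇒ zSx ⇒ zzSxx ⇒ zzzSxxx ⇒ zzzxxx

S ⇒ zSx   [S → z S x]
zSx ⇒ zzSxx   [S → z S x]
zzSxx ⇒ zzzSxxx   [S → z S x]
zzzSxxx ⇒ zzzxxx   [S → λ]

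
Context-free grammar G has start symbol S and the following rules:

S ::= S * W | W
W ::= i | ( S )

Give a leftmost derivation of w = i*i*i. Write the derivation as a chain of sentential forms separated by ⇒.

S ⇒ S*W ⇒ S*W*W ⇒ W*W*W ⇒ i*W*W ⇒ i*i*W ⇒ i*i*i

S ⇒ S*W   [S ::= S * W]
S*W ⇒ S*W*W   [S ::= S * W]
S*W*W ⇒ W*W*W   [S ::= W]
W*W*W ⇒ i*W*W   [W ::= i]
i*W*W ⇒ i*i*W   [W ::= i]
i*i*W ⇒ i*i*i   [W ::= i]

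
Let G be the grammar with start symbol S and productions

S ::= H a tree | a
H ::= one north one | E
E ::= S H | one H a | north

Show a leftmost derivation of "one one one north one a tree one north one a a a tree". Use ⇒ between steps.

S ⇒ H a tree   [S ::= H a tree]
H a tree ⇒ E a tree   [H ::= E]
E a tree ⇒ one H a a tree   [E ::= one H a]
one H a a tree ⇒ one E a a tree   [H ::= E]
one E a a tree ⇒ one one H a a a tree   [E ::= one H a]
one one H a a a tree ⇒ one one E a a a tree   [H ::= E]
one one E a a a tree ⇒ one one S H a a a tree   [E ::= S H]
one one S H a a a tree ⇒ one one H a tree H a a a tree   [S ::= H a tree]
one one H a tree H a a a tree ⇒ one one one north one a tree H a a a tree   [H ::= one north one]
one one one north one a tree H a a a tree ⇒ one one one north one a tree one north one a a a tree   [H ::= one north one]

S ⇒ H a tree ⇒ E a tree ⇒ one H a a tree ⇒ one E a a tree ⇒ one one H a a a tree ⇒ one one E a a a tree ⇒ one one S H a a a tree ⇒ one one H a tree H a a a tree ⇒ one one one north one a tree H a a a tree ⇒ one one one north one a tree one north one a a a tree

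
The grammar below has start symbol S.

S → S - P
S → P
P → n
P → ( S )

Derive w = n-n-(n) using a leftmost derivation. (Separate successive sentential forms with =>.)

S => S-P   [S → S - P]
S-P => S-P-P   [S → S - P]
S-P-P => P-P-P   [S → P]
P-P-P => n-P-P   [P → n]
n-P-P => n-n-P   [P → n]
n-n-P => n-n-(S)   [P → ( S )]
n-n-(S) => n-n-(P)   [S → P]
n-n-(P) => n-n-(n)   [P → n]

S=>S-P=>S-P-P=>P-P-P=>n-P-P=>n-n-P=>n-n-(S)=>n-n-(P)=>n-n-(n)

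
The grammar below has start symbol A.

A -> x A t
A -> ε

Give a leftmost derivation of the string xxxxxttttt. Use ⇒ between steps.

A ⇒ xAt ⇒ xxAtt ⇒ xxxAttt ⇒ xxxxAtttt ⇒ xxxxxAttttt ⇒ xxxxxttttt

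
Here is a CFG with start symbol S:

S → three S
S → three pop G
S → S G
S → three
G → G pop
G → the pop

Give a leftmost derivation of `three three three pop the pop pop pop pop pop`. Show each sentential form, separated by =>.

S => three S => three three S => three three three pop G => three three three pop G pop => three three three pop G pop pop => three three three pop G pop pop pop => three three three pop G pop pop pop pop => three three three pop the pop pop pop pop pop

S => three S   [S → three S]
three S => three three S   [S → three S]
three three S => three three three pop G   [S → three pop G]
three three three pop G => three three three pop G pop   [G → G pop]
three three three pop G pop => three three three pop G pop pop   [G → G pop]
three three three pop G pop pop => three three three pop G pop pop pop   [G → G pop]
three three three pop G pop pop pop => three three three pop G pop pop pop pop   [G → G pop]
three three three pop G pop pop pop pop => three three three pop the pop pop pop pop pop   [G → the pop]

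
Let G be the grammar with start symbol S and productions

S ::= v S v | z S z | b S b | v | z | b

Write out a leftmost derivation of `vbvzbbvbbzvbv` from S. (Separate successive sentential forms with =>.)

S=>vSv=>vbSbv=>vbvSvbv=>vbvzSzvbv=>vbvzbSbzvbv=>vbvzbbSbbzvbv=>vbvzbbvbbzvbv

S => vSv   [S ::= v S v]
vSv => vbSbv   [S ::= b S b]
vbSbv => vbvSvbv   [S ::= v S v]
vbvSvbv => vbvzSzvbv   [S ::= z S z]
vbvzSzvbv => vbvzbSbzvbv   [S ::= b S b]
vbvzbSbzvbv => vbvzbbSbbzvbv   [S ::= b S b]
vbvzbbSbbzvbv => vbvzbbvbbzvbv   [S ::= v]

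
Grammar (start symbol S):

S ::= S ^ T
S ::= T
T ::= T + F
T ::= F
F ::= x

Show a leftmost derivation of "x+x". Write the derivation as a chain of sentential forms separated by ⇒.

S ⇒ T ⇒ T+F ⇒ F+F ⇒ x+F ⇒ x+x

S ⇒ T   [S ::= T]
T ⇒ T+F   [T ::= T + F]
T+F ⇒ F+F   [T ::= F]
F+F ⇒ x+F   [F ::= x]
x+F ⇒ x+x   [F ::= x]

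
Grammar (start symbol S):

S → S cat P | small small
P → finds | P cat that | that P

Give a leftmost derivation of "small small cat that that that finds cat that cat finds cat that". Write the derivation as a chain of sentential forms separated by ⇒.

S ⇒ S cat P   [S → S cat P]
S cat P ⇒ S cat P cat P   [S → S cat P]
S cat P cat P ⇒ small small cat P cat P   [S → small small]
small small cat P cat P ⇒ small small cat that P cat P   [P → that P]
small small cat that P cat P ⇒ small small cat that that P cat P   [P → that P]
small small cat that that P cat P ⇒ small small cat that that P cat that cat P   [P → P cat that]
small small cat that that P cat that cat P ⇒ small small cat that that that P cat that cat P   [P → that P]
small small cat that that that P cat that cat P ⇒ small small cat that that that finds cat that cat P   [P → finds]
small small cat that that that finds cat that cat P ⇒ small small cat that that that finds cat that cat P cat that   [P → P cat that]
small small cat that that that finds cat that cat P cat that ⇒ small small cat that that that finds cat that cat finds cat that   [P → finds]

S ⇒ S cat P ⇒ S cat P cat P ⇒ small small cat P cat P ⇒ small small cat that P cat P ⇒ small small cat that that P cat P ⇒ small small cat that that P cat that cat P ⇒ small small cat that that that P cat that cat P ⇒ small small cat that that that finds cat that cat P ⇒ small small cat that that that finds cat that cat P cat that ⇒ small small cat that that that finds cat that cat finds cat that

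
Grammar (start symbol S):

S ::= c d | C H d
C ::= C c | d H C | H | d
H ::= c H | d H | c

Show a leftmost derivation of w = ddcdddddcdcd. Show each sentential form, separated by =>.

S => CHd => dHCHd => ddHCHd => ddcHCHd => ddcdHCHd => ddcddHCHd => ddcdddHCHd => ddcddddHCHd => ddcdddddHCHd => ddcdddddcCHd => ddcdddddcdHd => ddcdddddcdcd

S => CHd   [S ::= C H d]
CHd => dHCHd   [C ::= d H C]
dHCHd => ddHCHd   [H ::= d H]
ddHCHd => ddcHCHd   [H ::= c H]
ddcHCHd => ddcdHCHd   [H ::= d H]
ddcdHCHd => ddcddHCHd   [H ::= d H]
ddcddHCHd => ddcdddHCHd   [H ::= d H]
ddcdddHCHd => ddcddddHCHd   [H ::= d H]
ddcddddHCHd => ddcdddddHCHd   [H ::= d H]
ddcdddddHCHd => ddcdddddcCHd   [H ::= c]
ddcdddddcCHd => ddcdddddcdHd   [C ::= d]
ddcdddddcdHd => ddcdddddcdcd   [H ::= c]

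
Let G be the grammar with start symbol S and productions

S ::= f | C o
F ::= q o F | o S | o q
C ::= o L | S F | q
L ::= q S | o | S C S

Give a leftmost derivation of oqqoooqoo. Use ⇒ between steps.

S ⇒ Co   [S ::= C o]
Co ⇒ SFo   [C ::= S F]
SFo ⇒ CoFo   [S ::= C o]
CoFo ⇒ oLoFo   [C ::= o L]
oLoFo ⇒ oqSoFo   [L ::= q S]
oqSoFo ⇒ oqCooFo   [S ::= C o]
oqCooFo ⇒ oqqooFo   [C ::= q]
oqqooFo ⇒ oqqoooSo   [F ::= o S]
oqqoooSo ⇒ oqqoooCoo   [S ::= C o]
oqqoooCoo ⇒ oqqoooqoo   [C ::= q]

S⇒Co⇒SFo⇒CoFo⇒oLoFo⇒oqSoFo⇒oqCooFo⇒oqqooFo⇒oqqoooSo⇒oqqoooCoo⇒oqqoooqoo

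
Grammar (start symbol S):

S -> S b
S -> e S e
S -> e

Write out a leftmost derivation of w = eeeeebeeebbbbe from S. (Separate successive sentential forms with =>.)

S => eSe   [S -> e S e]
eSe => eSbe   [S -> S b]
eSbe => eSbbe   [S -> S b]
eSbbe => eSbbbe   [S -> S b]
eSbbbe => eSbbbbe   [S -> S b]
eSbbbbe => eeSebbbbe   [S -> e S e]
eeSebbbbe => eeeSeebbbbe   [S -> e S e]
eeeSeebbbbe => eeeeSeeebbbbe   [S -> e S e]
eeeeSeeebbbbe => eeeeSbeeebbbbe   [S -> S b]
eeeeSbeeebbbbe => eeeeebeeebbbbe   [S -> e]

S=>eSe=>eSbe=>eSbbe=>eSbbbe=>eSbbbbe=>eeSebbbbe=>eeeSeebbbbe=>eeeeSeeebbbbe=>eeeeSbeeebbbbe=>eeeeebeeebbbbe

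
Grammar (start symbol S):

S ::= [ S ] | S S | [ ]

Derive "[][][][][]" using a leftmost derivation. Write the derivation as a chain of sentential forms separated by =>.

S => SS   [S ::= S S]
SS => SSS   [S ::= S S]
SSS => SSSS   [S ::= S S]
SSSS => SSSSS   [S ::= S S]
SSSSS => []SSSS   [S ::= [ ]]
[]SSSS => [][]SSS   [S ::= [ ]]
[][]SSS => [][][]SS   [S ::= [ ]]
[][][]SS => [][][][]S   [S ::= [ ]]
[][][][]S => [][][][][]   [S ::= [ ]]

S=>SS=>SSS=>SSSS=>SSSSS=>[]SSSS=>[][]SSS=>[][][]SS=>[][][][]S=>[][][][][]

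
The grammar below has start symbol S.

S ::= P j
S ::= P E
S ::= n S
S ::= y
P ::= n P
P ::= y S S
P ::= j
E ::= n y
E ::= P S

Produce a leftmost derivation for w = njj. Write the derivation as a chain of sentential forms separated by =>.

S=>Pj=>nPj=>njj

S => Pj   [S ::= P j]
Pj => nPj   [P ::= n P]
nPj => njj   [P ::= j]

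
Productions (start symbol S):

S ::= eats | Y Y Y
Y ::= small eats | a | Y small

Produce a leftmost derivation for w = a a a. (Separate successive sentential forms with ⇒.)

S ⇒ Y Y Y ⇒ a Y Y ⇒ a a Y ⇒ a a a

S ⇒ Y Y Y   [S ::= Y Y Y]
Y Y Y ⇒ a Y Y   [Y ::= a]
a Y Y ⇒ a a Y   [Y ::= a]
a a Y ⇒ a a a   [Y ::= a]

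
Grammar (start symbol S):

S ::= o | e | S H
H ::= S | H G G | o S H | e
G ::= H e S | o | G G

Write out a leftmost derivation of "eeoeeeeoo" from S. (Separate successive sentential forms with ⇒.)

S ⇒ SH ⇒ eH ⇒ eHGG ⇒ eeGG ⇒ eeGGG ⇒ eeHeSGG ⇒ eeoSHeSGG ⇒ eeoeHeSGG ⇒ eeoeeeSGG ⇒ eeoeeeeGG ⇒ eeoeeeeoG ⇒ eeoeeeeoo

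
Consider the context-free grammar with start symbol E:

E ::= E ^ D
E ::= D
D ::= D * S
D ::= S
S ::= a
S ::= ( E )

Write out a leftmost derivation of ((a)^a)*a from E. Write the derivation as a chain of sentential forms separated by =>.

E => D => D*S => S*S => (E)*S => (E^D)*S => (D^D)*S => (S^D)*S => ((E)^D)*S => ((D)^D)*S => ((S)^D)*S => ((a)^D)*S => ((a)^S)*S => ((a)^a)*S => ((a)^a)*a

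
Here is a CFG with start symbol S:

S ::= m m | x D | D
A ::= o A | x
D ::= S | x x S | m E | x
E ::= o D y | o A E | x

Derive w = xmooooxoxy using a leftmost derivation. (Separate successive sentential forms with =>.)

S => xD   [S ::= x D]
xD => xmE   [D ::= m E]
xmE => xmoAE   [E ::= o A E]
xmoAE => xmooAE   [A ::= o A]
xmooAE => xmoooAE   [A ::= o A]
xmoooAE => xmooooAE   [A ::= o A]
xmooooAE => xmooooxE   [A ::= x]
xmooooxE => xmooooxoDy   [E ::= o D y]
xmooooxoDy => xmooooxoxy   [D ::= x]

S=>xD=>xmE=>xmoAE=>xmooAE=>xmoooAE=>xmooooAE=>xmooooxE=>xmooooxoDy=>xmooooxoxy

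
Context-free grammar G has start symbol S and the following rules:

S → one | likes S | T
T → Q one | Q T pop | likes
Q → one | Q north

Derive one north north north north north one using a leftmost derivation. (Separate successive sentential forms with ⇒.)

S ⇒ T ⇒ Q one ⇒ Q north one ⇒ Q north north one ⇒ Q north north north one ⇒ Q north north north north one ⇒ Q north north north north north one ⇒ one north north north north north one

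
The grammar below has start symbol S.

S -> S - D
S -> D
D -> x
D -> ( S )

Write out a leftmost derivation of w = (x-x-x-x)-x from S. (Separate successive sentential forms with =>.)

S => S-D   [S -> S - D]
S-D => D-D   [S -> D]
D-D => (S)-D   [D -> ( S )]
(S)-D => (S-D)-D   [S -> S - D]
(S-D)-D => (S-D-D)-D   [S -> S - D]
(S-D-D)-D => (S-D-D-D)-D   [S -> S - D]
(S-D-D-D)-D => (D-D-D-D)-D   [S -> D]
(D-D-D-D)-D => (x-D-D-D)-D   [D -> x]
(x-D-D-D)-D => (x-x-D-D)-D   [D -> x]
(x-x-D-D)-D => (x-x-x-D)-D   [D -> x]
(x-x-x-D)-D => (x-x-x-x)-D   [D -> x]
(x-x-x-x)-D => (x-x-x-x)-x   [D -> x]

S => S-D => D-D => (S)-D => (S-D)-D => (S-D-D)-D => (S-D-D-D)-D => (D-D-D-D)-D => (x-D-D-D)-D => (x-x-D-D)-D => (x-x-x-D)-D => (x-x-x-x)-D => (x-x-x-x)-x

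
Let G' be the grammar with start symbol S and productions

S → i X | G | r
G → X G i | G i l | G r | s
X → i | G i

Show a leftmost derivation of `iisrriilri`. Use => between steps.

S => iX => iGi => iGri => iGilri => iXGiilri => iiGiilri => iiGriilri => iiGrriilri => iisrriilri

S => iX   [S → i X]
iX => iGi   [X → G i]
iGi => iGri   [G → G r]
iGri => iGilri   [G → G i l]
iGilri => iXGiilri   [G → X G i]
iXGiilri => iiGiilri   [X → i]
iiGiilri => iiGriilri   [G → G r]
iiGriilri => iiGrriilri   [G → G r]
iiGrriilri => iisrriilri   [G → s]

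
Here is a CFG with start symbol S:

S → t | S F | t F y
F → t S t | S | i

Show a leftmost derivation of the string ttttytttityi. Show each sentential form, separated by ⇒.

S ⇒ SF ⇒ SFF ⇒ tFyFF ⇒ ttStyFF ⇒ ttttyFF ⇒ ttttySF ⇒ ttttytFyF ⇒ ttttyttStyF ⇒ ttttyttSFtyF ⇒ ttttytttFtyF ⇒ ttttytttityF ⇒ ttttytttityi

S ⇒ SF   [S → S F]
SF ⇒ SFF   [S → S F]
SFF ⇒ tFyFF   [S → t F y]
tFyFF ⇒ ttStyFF   [F → t S t]
ttStyFF ⇒ ttttyFF   [S → t]
ttttyFF ⇒ ttttySF   [F → S]
ttttySF ⇒ ttttytFyF   [S → t F y]
ttttytFyF ⇒ ttttyttStyF   [F → t S t]
ttttyttStyF ⇒ ttttyttSFtyF   [S → S F]
ttttyttSFtyF ⇒ ttttytttFtyF   [S → t]
ttttytttFtyF ⇒ ttttytttityF   [F → i]
ttttytttityF ⇒ ttttytttityi   [F → i]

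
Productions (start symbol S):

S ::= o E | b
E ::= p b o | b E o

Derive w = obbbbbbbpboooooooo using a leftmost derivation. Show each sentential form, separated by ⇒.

S ⇒ oE   [S ::= o E]
oE ⇒ obEo   [E ::= b E o]
obEo ⇒ obbEoo   [E ::= b E o]
obbEoo ⇒ obbbEooo   [E ::= b E o]
obbbEooo ⇒ obbbbEoooo   [E ::= b E o]
obbbbEoooo ⇒ obbbbbEooooo   [E ::= b E o]
obbbbbEooooo ⇒ obbbbbbEoooooo   [E ::= b E o]
obbbbbbEoooooo ⇒ obbbbbbbEooooooo   [E ::= b E o]
obbbbbbbEooooooo ⇒ obbbbbbbpboooooooo   [E ::= p b o]

S⇒oE⇒obEo⇒obbEoo⇒obbbEooo⇒obbbbEoooo⇒obbbbbEooooo⇒obbbbbbEoooooo⇒obbbbbbbEooooooo⇒obbbbbbbpboooooooo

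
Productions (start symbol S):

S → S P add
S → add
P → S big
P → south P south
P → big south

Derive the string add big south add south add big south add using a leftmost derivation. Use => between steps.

S => S P add => S P add P add => add P add P add => add big south add P add => add big south add south P south add => add big south add south S big south add => add big south add south add big south add

S => S P add   [S → S P add]
S P add => S P add P add   [S → S P add]
S P add P add => add P add P add   [S → add]
add P add P add => add big south add P add   [P → big south]
add big south add P add => add big south add south P south add   [P → south P south]
add big south add south P south add => add big south add south S big south add   [P → S big]
add big south add south S big south add => add big south add south add big south add   [S → add]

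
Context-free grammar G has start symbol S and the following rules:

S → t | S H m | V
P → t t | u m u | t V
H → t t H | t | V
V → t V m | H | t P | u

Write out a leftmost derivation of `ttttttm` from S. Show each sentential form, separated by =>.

S=>SHm=>tHm=>tVm=>ttPm=>tttVm=>tttHm=>tttttHm=>ttttttm

S => SHm   [S → S H m]
SHm => tHm   [S → t]
tHm => tVm   [H → V]
tVm => ttPm   [V → t P]
ttPm => tttVm   [P → t V]
tttVm => tttHm   [V → H]
tttHm => tttttHm   [H → t t H]
tttttHm => ttttttm   [H → t]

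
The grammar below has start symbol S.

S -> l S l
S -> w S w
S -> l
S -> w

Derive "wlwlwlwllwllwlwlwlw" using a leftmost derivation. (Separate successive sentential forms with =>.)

S => wSw   [S -> w S w]
wSw => wlSlw   [S -> l S l]
wlSlw => wlwSwlw   [S -> w S w]
wlwSwlw => wlwlSlwlw   [S -> l S l]
wlwlSlwlw => wlwlwSwlwlw   [S -> w S w]
wlwlwSwlwlw => wlwlwlSlwlwlw   [S -> l S l]
wlwlwlSlwlwlw => wlwlwlwSwlwlwlw   [S -> w S w]
wlwlwlwSwlwlwlw => wlwlwlwlSlwlwlwlw   [S -> l S l]
wlwlwlwlSlwlwlwlw => wlwlwlwllSllwlwlwlw   [S -> l S l]
wlwlwlwllSllwlwlwlw => wlwlwlwllwllwlwlwlw   [S -> w]

S=>wSw=>wlSlw=>wlwSwlw=>wlwlSlwlw=>wlwlwSwlwlw=>wlwlwlSlwlwlw=>wlwlwlwSwlwlwlw=>wlwlwlwlSlwlwlwlw=>wlwlwlwllSllwlwlwlw=>wlwlwlwllwllwlwlwlw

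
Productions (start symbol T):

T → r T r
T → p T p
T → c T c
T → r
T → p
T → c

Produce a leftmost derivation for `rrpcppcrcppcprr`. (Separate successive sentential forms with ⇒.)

T ⇒ rTr   [T → r T r]
rTr ⇒ rrTrr   [T → r T r]
rrTrr ⇒ rrpTprr   [T → p T p]
rrpTprr ⇒ rrpcTcprr   [T → c T c]
rrpcTcprr ⇒ rrpcpTpcprr   [T → p T p]
rrpcpTpcprr ⇒ rrpcppTppcprr   [T → p T p]
rrpcppTppcprr ⇒ rrpcppcTcppcprr   [T → c T c]
rrpcppcTcppcprr ⇒ rrpcppcrcppcprr   [T → r]

T⇒rTr⇒rrTrr⇒rrpTprr⇒rrpcTcprr⇒rrpcpTpcprr⇒rrpcppTppcprr⇒rrpcppcTcppcprr⇒rrpcppcrcppcprr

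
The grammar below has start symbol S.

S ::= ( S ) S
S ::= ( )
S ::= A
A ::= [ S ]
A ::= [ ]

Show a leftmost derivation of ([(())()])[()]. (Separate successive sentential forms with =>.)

S => (S)S => (A)S => ([S])S => ([(S)S])S => ([(())S])S => ([(())()])S => ([(())()])A => ([(())()])[S] => ([(())()])[()]

S => (S)S   [S ::= ( S ) S]
(S)S => (A)S   [S ::= A]
(A)S => ([S])S   [A ::= [ S ]]
([S])S => ([(S)S])S   [S ::= ( S ) S]
([(S)S])S => ([(())S])S   [S ::= ( )]
([(())S])S => ([(())()])S   [S ::= ( )]
([(())()])S => ([(())()])A   [S ::= A]
([(())()])A => ([(())()])[S]   [A ::= [ S ]]
([(())()])[S] => ([(())()])[()]   [S ::= ( )]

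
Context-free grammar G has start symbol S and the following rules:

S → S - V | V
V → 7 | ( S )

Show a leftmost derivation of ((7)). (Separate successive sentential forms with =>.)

S => V => (S) => (V) => ((S)) => ((V)) => ((7))

S => V   [S → V]
V => (S)   [V → ( S )]
(S) => (V)   [S → V]
(V) => ((S))   [V → ( S )]
((S)) => ((V))   [S → V]
((V)) => ((7))   [V → 7]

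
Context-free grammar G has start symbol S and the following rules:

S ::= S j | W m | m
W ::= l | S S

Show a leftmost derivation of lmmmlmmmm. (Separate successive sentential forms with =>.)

S=>Wm=>SSm=>WmSm=>SSmSm=>WmSmSm=>SSmSmSm=>WmSmSmSm=>lmSmSmSm=>lmmmSmSm=>lmmmWmmSm=>lmmmlmmSm=>lmmmlmmmm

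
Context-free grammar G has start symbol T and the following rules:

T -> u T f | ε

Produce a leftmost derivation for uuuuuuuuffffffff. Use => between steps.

T => uTf => uuTff => uuuTfff => uuuuTffff => uuuuuTfffff => uuuuuuTffffff => uuuuuuuTfffffff => uuuuuuuuTffffffff => uuuuuuuuffffffff

T => uTf   [T -> u T f]
uTf => uuTff   [T -> u T f]
uuTff => uuuTfff   [T -> u T f]
uuuTfff => uuuuTffff   [T -> u T f]
uuuuTffff => uuuuuTfffff   [T -> u T f]
uuuuuTfffff => uuuuuuTffffff   [T -> u T f]
uuuuuuTffffff => uuuuuuuTfffffff   [T -> u T f]
uuuuuuuTfffffff => uuuuuuuuTffffffff   [T -> u T f]
uuuuuuuuTffffffff => uuuuuuuuffffffff   [T -> ε]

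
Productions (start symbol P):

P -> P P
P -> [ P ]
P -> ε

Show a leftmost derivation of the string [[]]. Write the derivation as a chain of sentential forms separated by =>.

P=>PP=>PPP=>PPPP=>[P]PPP=>[[P]]PPP=>[[]]PPP=>[[]]PP=>[[]]P=>[[]]

P => PP   [P -> P P]
PP => PPP   [P -> P P]
PPP => PPPP   [P -> P P]
PPPP => [P]PPP   [P -> [ P ]]
[P]PPP => [[P]]PPP   [P -> [ P ]]
[[P]]PPP => [[]]PPP   [P -> ε]
[[]]PPP => [[]]PP   [P -> ε]
[[]]PP => [[]]P   [P -> ε]
[[]]P => [[]]   [P -> ε]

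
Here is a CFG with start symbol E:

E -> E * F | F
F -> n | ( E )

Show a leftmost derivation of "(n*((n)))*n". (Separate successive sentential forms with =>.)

E => E*F   [E -> E * F]
E*F => F*F   [E -> F]
F*F => (E)*F   [F -> ( E )]
(E)*F => (E*F)*F   [E -> E * F]
(E*F)*F => (F*F)*F   [E -> F]
(F*F)*F => (n*F)*F   [F -> n]
(n*F)*F => (n*(E))*F   [F -> ( E )]
(n*(E))*F => (n*(F))*F   [E -> F]
(n*(F))*F => (n*((E)))*F   [F -> ( E )]
(n*((E)))*F => (n*((F)))*F   [E -> F]
(n*((F)))*F => (n*((n)))*F   [F -> n]
(n*((n)))*F => (n*((n)))*n   [F -> n]

E => E*F => F*F => (E)*F => (E*F)*F => (F*F)*F => (n*F)*F => (n*(E))*F => (n*(F))*F => (n*((E)))*F => (n*((F)))*F => (n*((n)))*F => (n*((n)))*n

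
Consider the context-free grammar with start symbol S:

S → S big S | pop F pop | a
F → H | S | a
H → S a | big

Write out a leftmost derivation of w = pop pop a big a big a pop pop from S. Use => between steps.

S => pop F pop   [S → pop F pop]
pop F pop => pop S pop   [F → S]
pop S pop => pop pop F pop pop   [S → pop F pop]
pop pop F pop pop => pop pop S pop pop   [F → S]
pop pop S pop pop => pop pop S big S pop pop   [S → S big S]
pop pop S big S pop pop => pop pop a big S pop pop   [S → a]
pop pop a big S pop pop => pop pop a big S big S pop pop   [S → S big S]
pop pop a big S big S pop pop => pop pop a big a big S pop pop   [S → a]
pop pop a big a big S pop pop => pop pop a big a big a pop pop   [S → a]

S => pop F pop => pop S pop => pop pop F pop pop => pop pop S pop pop => pop pop S big S pop pop => pop pop a big S pop pop => pop pop a big S big S pop pop => pop pop a big a big S pop pop => pop pop a big a big a pop pop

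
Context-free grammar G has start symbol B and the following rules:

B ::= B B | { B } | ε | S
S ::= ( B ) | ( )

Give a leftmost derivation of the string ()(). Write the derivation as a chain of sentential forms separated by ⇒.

B ⇒ BB   [B ::= B B]
BB ⇒ BBB   [B ::= B B]
BBB ⇒ SBB   [B ::= S]
SBB ⇒ ()BB   [S ::= ( )]
()BB ⇒ ()B   [B ::= ε]
()B ⇒ ()S   [B ::= S]
()S ⇒ ()()   [S ::= ( )]

B⇒BB⇒BBB⇒SBB⇒()BB⇒()B⇒()S⇒()()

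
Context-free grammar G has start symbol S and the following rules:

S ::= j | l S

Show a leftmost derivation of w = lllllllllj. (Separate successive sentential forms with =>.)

S => lS   [S ::= l S]
lS => llS   [S ::= l S]
llS => lllS   [S ::= l S]
lllS => llllS   [S ::= l S]
llllS => lllllS   [S ::= l S]
lllllS => llllllS   [S ::= l S]
llllllS => lllllllS   [S ::= l S]
lllllllS => llllllllS   [S ::= l S]
llllllllS => lllllllllS   [S ::= l S]
lllllllllS => lllllllllj   [S ::= j]

S => lS => llS => lllS => llllS => lllllS => llllllS => lllllllS => llllllllS => lllllllllS => lllllllllj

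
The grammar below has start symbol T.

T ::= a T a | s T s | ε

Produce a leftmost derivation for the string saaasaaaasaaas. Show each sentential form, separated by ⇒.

T ⇒ sTs ⇒ saTas ⇒ saaTaas ⇒ saaaTaaas ⇒ saaasTsaaas ⇒ saaasaTasaaas ⇒ saaasaaTaasaaas ⇒ saaasaaaasaaas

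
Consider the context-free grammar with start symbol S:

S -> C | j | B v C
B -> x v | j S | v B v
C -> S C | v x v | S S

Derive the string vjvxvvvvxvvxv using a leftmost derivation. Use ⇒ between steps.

S⇒C⇒SC⇒BvCC⇒vBvvCC⇒vjSvvCC⇒vjCvvCC⇒vjvxvvvCC⇒vjvxvvvvxvC⇒vjvxvvvvxvvxv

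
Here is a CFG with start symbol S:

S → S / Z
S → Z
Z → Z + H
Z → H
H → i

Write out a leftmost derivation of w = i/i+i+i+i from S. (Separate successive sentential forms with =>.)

S => S/Z   [S → S / Z]
S/Z => Z/Z   [S → Z]
Z/Z => H/Z   [Z → H]
H/Z => i/Z   [H → i]
i/Z => i/Z+H   [Z → Z + H]
i/Z+H => i/Z+H+H   [Z → Z + H]
i/Z+H+H => i/Z+H+H+H   [Z → Z + H]
i/Z+H+H+H => i/H+H+H+H   [Z → H]
i/H+H+H+H => i/i+H+H+H   [H → i]
i/i+H+H+H => i/i+i+H+H   [H → i]
i/i+i+H+H => i/i+i+i+H   [H → i]
i/i+i+i+H => i/i+i+i+i   [H → i]

S=>S/Z=>Z/Z=>H/Z=>i/Z=>i/Z+H=>i/Z+H+H=>i/Z+H+H+H=>i/H+H+H+H=>i/i+H+H+H=>i/i+i+H+H=>i/i+i+i+H=>i/i+i+i+i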